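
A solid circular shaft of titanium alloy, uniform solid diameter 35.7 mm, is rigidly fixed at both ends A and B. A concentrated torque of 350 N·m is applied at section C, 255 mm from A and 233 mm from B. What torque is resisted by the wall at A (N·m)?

With uniform GJ and both ends fixed, compatibility θ_AC = θ_CB gives T_A·a = T_B·b, together with T_A + T_B = T₀.
T_A = T₀·b/(a+b) = 350.0·233/488.0 = 167.1 N·m; T_B = 182.9 N·m.

167 N·m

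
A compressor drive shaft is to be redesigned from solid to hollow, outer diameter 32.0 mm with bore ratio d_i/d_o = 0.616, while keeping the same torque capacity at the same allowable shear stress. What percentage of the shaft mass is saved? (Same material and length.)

31.2 %

Equal τ_max and T ⇒ the solid shaft needs d_s³ = d_o³(1−k⁴), so d_s = 32.0·(1−0.616⁴)^(1/3) = 30.38 mm.
Area ratio A_h/A_s = d_o²(1−k²)/d_s² = (1−k²)/(1−k⁴)^(2/3) = 0.6883.
Mass saving = 1 − 0.6883 = 31.2 %.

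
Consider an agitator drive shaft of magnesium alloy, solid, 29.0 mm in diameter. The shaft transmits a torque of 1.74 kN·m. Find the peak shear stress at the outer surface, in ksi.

52.7 ksi

J = πd⁴/32 = π(0.0290)⁴/32 = 6.944×10^-8 m⁴.
τ_max = T·r/J = 1740 × 0.0145 / 6.944×10^-8 = 3.634×10^8 Pa.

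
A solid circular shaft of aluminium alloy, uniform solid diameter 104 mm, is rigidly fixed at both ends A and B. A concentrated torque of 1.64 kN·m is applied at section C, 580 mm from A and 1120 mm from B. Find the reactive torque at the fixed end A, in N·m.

With uniform GJ and both ends fixed, compatibility θ_AC = θ_CB gives T_A·a = T_B·b, together with T_A + T_B = T₀.
T_A = T₀·b/(a+b) = 1640·1120/1700 = 1080 N·m; T_B = 559.5 N·m.

1080 N·m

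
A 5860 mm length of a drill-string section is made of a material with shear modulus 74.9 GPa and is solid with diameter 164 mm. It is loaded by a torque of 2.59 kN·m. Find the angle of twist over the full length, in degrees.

J = πd⁴/32 = π(0.164)⁴/32 = 7.102×10^-5 m⁴.
θ = T·L/(G·J) = 2590 × 5.86 / (74.9×10⁹ × 7.102×10^-5) = 2.853×10^-3 rad.

0.163°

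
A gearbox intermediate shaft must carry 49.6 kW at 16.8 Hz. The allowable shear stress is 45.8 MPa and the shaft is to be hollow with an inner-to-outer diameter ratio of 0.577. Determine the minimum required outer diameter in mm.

ω = 2π·16.8 = 105.6 rad/s, so T = P/ω = 49.6×10³ / 105.6 = 469.9 N·m.
For a hollow shaft with d_i/d_o = 0.577: τ_max = 16T/(π d_o³ (1−k⁴)), so d_o = [16T/(π τ_allow (1−k⁴))]^(1/3) = [16·469.9/(π·4.58×10^7·0.8892)]^(1/3) = 0.03888 m.

38.9 mm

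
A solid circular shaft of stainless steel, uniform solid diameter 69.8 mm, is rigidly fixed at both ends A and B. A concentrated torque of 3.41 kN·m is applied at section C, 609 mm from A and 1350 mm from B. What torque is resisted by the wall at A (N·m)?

2350 N·m

With uniform GJ and both ends fixed, compatibility θ_AC = θ_CB gives T_A·a = T_B·b, together with T_A + T_B = T₀.
T_A = T₀·b/(a+b) = 3410·1350/1959 = 2350 N·m; T_B = 1060 N·m.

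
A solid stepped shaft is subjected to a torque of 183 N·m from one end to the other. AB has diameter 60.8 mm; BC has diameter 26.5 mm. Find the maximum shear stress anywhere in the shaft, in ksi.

7.26 ksi

Under the same torque, τ_max = 16T/(πd³) is largest where d is smallest — segment BC (d = 26.5 mm).
τ_max = 16·183.0/(π·(0.0265)³) = 5.008×10^7 Pa.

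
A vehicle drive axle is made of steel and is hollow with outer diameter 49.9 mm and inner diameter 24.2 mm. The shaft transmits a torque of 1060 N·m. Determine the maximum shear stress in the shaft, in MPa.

J = π(d_o⁴ − d_i⁴)/32 = π(0.0499⁴ − 0.0242⁴)/32 = 5.750×10^-7 m⁴.
τ_max = T·r/J = 1060 × 0.0249 / 5.750×10^-7 = 4.599×10^7 Pa.

46.0 MPa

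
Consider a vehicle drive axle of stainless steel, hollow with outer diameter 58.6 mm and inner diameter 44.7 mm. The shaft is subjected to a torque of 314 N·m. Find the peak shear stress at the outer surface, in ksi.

1.74 ksi

J = π(d_o⁴ − d_i⁴)/32 = π(0.0586⁴ − 0.0447⁴)/32 = 7.657×10^-7 m⁴.
τ_max = T·r/J = 314.0 × 0.0293 / 7.657×10^-7 = 1.201×10^7 Pa.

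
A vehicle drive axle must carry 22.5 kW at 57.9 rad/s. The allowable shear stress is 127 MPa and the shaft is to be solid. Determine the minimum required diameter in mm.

25.0 mm

ω = 57.9 rad/s, so T = P/ω = 22.5×10³ / 57.90 = 388.6 N·m.
For a solid shaft τ_max = 16T/(πd³), so d = (16T/(π τ_allow))^(1/3) = (16·388.6/(π·1.27×10^8))^(1/3) = 0.02498 m.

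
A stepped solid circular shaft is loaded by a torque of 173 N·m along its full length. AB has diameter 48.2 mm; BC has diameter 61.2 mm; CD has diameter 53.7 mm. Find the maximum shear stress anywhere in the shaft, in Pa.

Under the same torque, τ_max = 16T/(πd³) is largest where d is smallest — segment AB (d = 48.2 mm).
τ_max = 16·173.0/(π·(0.0482)³) = 7.868×10^6 Pa.

7.87e6 Pa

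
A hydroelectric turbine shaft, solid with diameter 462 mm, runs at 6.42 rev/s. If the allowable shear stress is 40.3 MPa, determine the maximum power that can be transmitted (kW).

31500 kW

J = πd⁴/32 = π(0.462)⁴/32 = 4.473×10^-3 m⁴.
T_max = τ_allow·J/r = 4.03×10^7 × 4.473×10^-3 / 0.231 = 780300 N·m.
ω = 2π·6.42 = 40.34 rad/s, so P_max = T_max·ω = 3.148×10^7 W.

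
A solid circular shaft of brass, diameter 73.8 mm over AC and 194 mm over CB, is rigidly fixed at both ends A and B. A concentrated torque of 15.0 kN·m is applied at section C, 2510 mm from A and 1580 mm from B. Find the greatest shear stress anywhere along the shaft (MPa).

10.3 MPa

Compatibility: T_A·a/J_AC = T_B·b/J_CB with T_A + T_B = T₀.
J_AC = 2.91×10^-6 m⁴, J_CB = 1.39×10^-4 m⁴, so T_A = T₀·(J_AC/a)/((J_AC/a)+(J_CB/b)) = 195.2 N·m, T_B = 14800 N·m.
τ in each portion: τ_AC = 2.47×10^6 Pa, τ_CB = 1.03×10^7 Pa; maximum is in CB.
τ_max = T_CB·r/J = 14800·0.0970/1.39×10^-4 = 1.033×10^7 Pa.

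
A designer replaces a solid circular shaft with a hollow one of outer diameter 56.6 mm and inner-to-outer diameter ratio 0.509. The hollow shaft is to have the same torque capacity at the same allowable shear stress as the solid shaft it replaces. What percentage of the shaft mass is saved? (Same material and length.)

22.4 %

Equal τ_max and T ⇒ the solid shaft needs d_s³ = d_o³(1−k⁴), so d_s = 56.6·(1−0.509⁴)^(1/3) = 55.30 mm.
Area ratio A_h/A_s = d_o²(1−k²)/d_s² = (1−k²)/(1−k⁴)^(2/3) = 0.7760.
Mass saving = 1 − 0.7760 = 22.4 %.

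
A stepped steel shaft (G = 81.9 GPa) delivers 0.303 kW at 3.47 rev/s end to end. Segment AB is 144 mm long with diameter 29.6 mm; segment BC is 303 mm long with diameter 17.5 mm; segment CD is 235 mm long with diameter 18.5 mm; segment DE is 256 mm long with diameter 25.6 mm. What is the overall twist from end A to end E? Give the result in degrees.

0.596°

ω = 2π·3.47 = 21.80 rad/s, so T = P/ω = 0.303×10³ / 21.80 = 13.90 N·m.
J_AB = π(0.0296)⁴/32 = 7.54×10^-8 m⁴; J_BC = π(0.0175)⁴/32 = 9.21×10^-9 m⁴; J_CD = π(0.0185)⁴/32 = 1.15×10^-8 m⁴; J_DE = π(0.0256)⁴/32 = 4.22×10^-8 m⁴.
θ = (T/G)·Σ L_i/J_i = (13.90/81.9×10⁹)·(0.144/7.54×10^-8 + 0.303/9.21×10^-9 + 0.235/1.15×10^-8 + 0.256/4.22×10^-8) = 0.01041 rad.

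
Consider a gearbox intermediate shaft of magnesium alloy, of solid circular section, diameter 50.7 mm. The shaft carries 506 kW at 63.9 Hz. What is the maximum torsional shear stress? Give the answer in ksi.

7.14 ksi

ω = 2π·63.9 = 401.5 rad/s, so T = P/ω = 506×10³ / 401.5 = 1260 N·m.
J = πd⁴/32 = π(0.0507)⁴/32 = 6.487×10^-7 m⁴.
τ_max = T·r/J = 1260 × 0.0254 / 6.487×10^-7 = 4.925×10^7 Pa.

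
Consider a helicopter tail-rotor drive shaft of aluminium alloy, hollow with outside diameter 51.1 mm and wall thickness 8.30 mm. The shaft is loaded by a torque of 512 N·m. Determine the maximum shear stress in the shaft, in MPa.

24.7 MPa

J = π(d_o⁴ − d_i⁴)/32 = π(0.0511⁴ − 0.0345⁴)/32 = 5.303×10^-7 m⁴.
τ_max = T·r/J = 512.0 × 0.0255 / 5.303×10^-7 = 2.467×10^7 Pa.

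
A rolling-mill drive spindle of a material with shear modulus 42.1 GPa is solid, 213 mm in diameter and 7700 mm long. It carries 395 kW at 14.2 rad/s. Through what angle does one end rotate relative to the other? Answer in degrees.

ω = 14.2 rad/s, so T = P/ω = 395×10³ / 14.20 = 27820 N·m.
J = πd⁴/32 = π(0.213)⁴/32 = 2.021×10^-4 m⁴.
θ = T·L/(G·J) = 27820 × 7.70 / (42.1×10⁹ × 2.021×10^-4) = 0.02518 rad.

1.44°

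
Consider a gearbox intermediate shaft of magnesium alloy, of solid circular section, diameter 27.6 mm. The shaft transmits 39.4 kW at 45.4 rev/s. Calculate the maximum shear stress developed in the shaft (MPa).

ω = 2π·45.4 = 285.3 rad/s, so T = P/ω = 39.4×10³ / 285.3 = 138.1 N·m.
J = πd⁴/32 = π(0.0276)⁴/32 = 5.697×10^-8 m⁴.
τ_max = T·r/J = 138.1 × 0.0138 / 5.697×10^-8 = 3.346×10^7 Pa.

33.5 MPa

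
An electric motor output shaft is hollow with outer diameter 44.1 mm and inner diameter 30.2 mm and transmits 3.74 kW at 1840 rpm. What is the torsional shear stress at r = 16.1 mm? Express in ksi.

0.156 ksi

ω = 2π·1840/60 = 192.7 rad/s, so T = P/ω = 3.74×10³ / 192.7 = 19.41 N·m.
J = π(d_o⁴ − d_i⁴)/32 = π(0.0441⁴ − 0.0302⁴)/32 = 2.897×10^-7 m⁴.
Shear stress varies linearly with radius: τ = T·r/J = 19.41 × 0.0161 / 2.897×10^-7 = 1.079×10^6 Pa.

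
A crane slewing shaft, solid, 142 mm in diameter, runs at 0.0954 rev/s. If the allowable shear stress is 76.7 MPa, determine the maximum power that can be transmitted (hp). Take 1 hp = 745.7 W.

34.7 hp

J = πd⁴/32 = π(0.142)⁴/32 = 3.992×10^-5 m⁴.
T_max = τ_allow·J/r = 7.67×10^7 × 3.992×10^-5 / 0.0710 = 43120 N·m.
ω = 2π·0.0954 = 0.5994 rad/s, so P_max = T_max·ω = 2.585×10^4 W.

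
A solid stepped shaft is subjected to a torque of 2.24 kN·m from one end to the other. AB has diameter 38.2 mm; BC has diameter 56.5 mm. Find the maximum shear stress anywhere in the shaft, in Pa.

Under the same torque, τ_max = 16T/(πd³) is largest where d is smallest — segment AB (d = 38.2 mm).
τ_max = 16·2240/(π·(0.0382)³) = 2.047×10^8 Pa.

2.05e8 Pa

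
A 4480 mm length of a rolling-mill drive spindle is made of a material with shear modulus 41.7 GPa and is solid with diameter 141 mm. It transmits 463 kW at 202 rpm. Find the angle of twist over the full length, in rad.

ω = 2π·202/60 = 21.15 rad/s, so T = P/ω = 463×10³ / 21.15 = 21890 N·m.
J = πd⁴/32 = π(0.141)⁴/32 = 3.880×10^-5 m⁴.
θ = T·L/(G·J) = 21890 × 4.48 / (41.7×10⁹ × 3.880×10^-5) = 0.06060 rad.

0.0606 rad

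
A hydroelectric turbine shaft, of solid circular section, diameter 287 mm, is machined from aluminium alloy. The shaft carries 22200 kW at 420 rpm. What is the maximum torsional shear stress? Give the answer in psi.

ω = 2π·420/60 = 43.98 rad/s, so T = P/ω = 22200×10³ / 43.98 = 504700 N·m.
J = πd⁴/32 = π(0.287)⁴/32 = 6.661×10^-4 m⁴.
τ_max = T·r/J = 504700 × 0.143 / 6.661×10^-4 = 1.087×10^8 Pa.

15800 psi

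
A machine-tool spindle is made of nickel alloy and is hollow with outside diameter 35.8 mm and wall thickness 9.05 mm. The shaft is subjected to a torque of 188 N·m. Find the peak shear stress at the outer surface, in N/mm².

22.2 N/mm²

J = π(d_o⁴ − d_i⁴)/32 = π(0.0358⁴ − 0.0177⁴)/32 = 1.516×10^-7 m⁴.
τ_max = T·r/J = 188.0 × 0.0179 / 1.516×10^-7 = 2.219×10^7 Pa.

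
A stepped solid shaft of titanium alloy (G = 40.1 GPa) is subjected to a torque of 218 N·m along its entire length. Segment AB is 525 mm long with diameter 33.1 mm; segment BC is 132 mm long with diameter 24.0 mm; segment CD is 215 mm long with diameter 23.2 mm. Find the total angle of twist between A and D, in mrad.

87.3 mrad

J_AB = π(0.0331)⁴/32 = 1.18×10^-7 m⁴; J_BC = π(0.0240)⁴/32 = 3.26×10^-8 m⁴; J_CD = π(0.0232)⁴/32 = 2.84×10^-8 m⁴.
θ = (T/G)·Σ L_i/J_i = (218.0/40.1×10⁹)·(0.525/1.18×10^-7 + 0.132/3.26×10^-8 + 0.215/2.84×10^-8) = 0.08735 rad.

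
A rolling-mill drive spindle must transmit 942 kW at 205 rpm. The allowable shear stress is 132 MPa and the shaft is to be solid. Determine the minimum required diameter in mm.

ω = 2π·205/60 = 21.47 rad/s, so T = P/ω = 942×10³ / 21.47 = 43880 N·m.
For a solid shaft τ_max = 16T/(πd³), so d = (16T/(π τ_allow))^(1/3) = (16·43880/(π·1.32×10^8))^(1/3) = 0.1192 m.

119 mm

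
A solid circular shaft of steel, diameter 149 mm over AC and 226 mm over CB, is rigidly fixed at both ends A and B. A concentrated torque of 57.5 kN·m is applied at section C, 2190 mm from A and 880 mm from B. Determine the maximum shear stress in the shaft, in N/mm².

Compatibility: T_A·a/J_AC = T_B·b/J_CB with T_A + T_B = T₀.
J_AC = 4.84×10^-5 m⁴, J_CB = 2.56×10^-4 m⁴, so T_A = T₀·(J_AC/a)/((J_AC/a)+(J_CB/b)) = 4057 N·m, T_B = 53440 N·m.
τ in each portion: τ_AC = 6.25×10^6 Pa, τ_CB = 2.36×10^7 Pa; maximum is in CB.
τ_max = T_CB·r/J = 53440·0.113/2.56×10^-4 = 2.358×10^7 Pa.

23.6 N/mm²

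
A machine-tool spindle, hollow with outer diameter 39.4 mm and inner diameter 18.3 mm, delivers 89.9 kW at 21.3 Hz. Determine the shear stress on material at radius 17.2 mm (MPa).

51.2 MPa

ω = 2π·21.3 = 133.8 rad/s, so T = P/ω = 89.9×10³ / 133.8 = 671.7 N·m.
J = π(d_o⁴ − d_i⁴)/32 = π(0.0394⁴ − 0.0183⁴)/32 = 2.256×10^-7 m⁴.
Shear stress varies linearly with radius: τ = T·r/J = 671.7 × 0.0172 / 2.256×10^-7 = 5.122×10^7 Pa.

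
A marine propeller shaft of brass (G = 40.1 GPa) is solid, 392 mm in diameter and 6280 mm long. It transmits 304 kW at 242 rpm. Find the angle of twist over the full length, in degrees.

0.0464°

ω = 2π·242/60 = 25.34 rad/s, so T = P/ω = 304×10³ / 25.34 = 12000 N·m.
J = πd⁴/32 = π(0.392)⁴/32 = 2.318×10^-3 m⁴.
θ = T·L/(G·J) = 12000 × 6.28 / (40.1×10⁹ × 2.318×10^-3) = 8.104×10^-4 rad.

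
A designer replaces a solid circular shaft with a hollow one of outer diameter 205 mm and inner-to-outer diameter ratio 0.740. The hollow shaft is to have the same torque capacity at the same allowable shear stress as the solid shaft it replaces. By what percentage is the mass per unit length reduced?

Equal τ_max and T ⇒ the solid shaft needs d_s³ = d_o³(1−k⁴), so d_s = 205·(1−0.740⁴)^(1/3) = 182.0 mm.
Area ratio A_h/A_s = d_o²(1−k²)/d_s² = (1−k²)/(1−k⁴)^(2/3) = 0.5738.
Mass saving = 1 − 0.5738 = 42.6 %.

42.6 %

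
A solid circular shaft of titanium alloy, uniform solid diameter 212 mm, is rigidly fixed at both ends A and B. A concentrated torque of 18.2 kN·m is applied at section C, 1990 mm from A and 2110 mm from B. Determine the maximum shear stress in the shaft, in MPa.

5.01 MPa

With uniform GJ and both ends fixed, compatibility θ_AC = θ_CB gives T_A·a = T_B·b, together with T_A + T_B = T₀.
T_A = T₀·b/(a+b) = 18200·2110/4100 = 9366 N·m; T_B = 8834 N·m.
τ in each portion: τ_AC = 5.01×10^6 Pa, τ_CB = 4.72×10^6 Pa; maximum is in AC.
τ_max = T_AC·r/J = 9366·0.106/1.98×10^-4 = 5.006×10^6 Pa.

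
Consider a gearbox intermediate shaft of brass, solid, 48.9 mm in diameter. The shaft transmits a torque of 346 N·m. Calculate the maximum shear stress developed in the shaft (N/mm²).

15.1 N/mm²

J = πd⁴/32 = π(0.0489)⁴/32 = 5.614×10^-7 m⁴.
τ_max = T·r/J = 346.0 × 0.0244 / 5.614×10^-7 = 1.507×10^7 Pa.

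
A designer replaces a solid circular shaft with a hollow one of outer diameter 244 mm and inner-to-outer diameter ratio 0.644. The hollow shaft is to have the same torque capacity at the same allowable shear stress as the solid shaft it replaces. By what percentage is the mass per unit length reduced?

Equal τ_max and T ⇒ the solid shaft needs d_s³ = d_o³(1−k⁴), so d_s = 244·(1−0.644⁴)^(1/3) = 229.1 mm.
Area ratio A_h/A_s = d_o²(1−k²)/d_s² = (1−k²)/(1−k⁴)^(2/3) = 0.6637.
Mass saving = 1 − 0.6637 = 33.6 %.

33.6 %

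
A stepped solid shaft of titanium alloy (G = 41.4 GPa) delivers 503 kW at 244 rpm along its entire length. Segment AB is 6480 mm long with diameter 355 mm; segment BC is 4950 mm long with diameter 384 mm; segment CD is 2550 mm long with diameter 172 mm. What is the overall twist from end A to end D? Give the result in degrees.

0.985°

ω = 2π·244/60 = 25.55 rad/s, so T = P/ω = 503×10³ / 25.55 = 19690 N·m.
J_AB = π(0.355)⁴/32 = 1.56×10^-3 m⁴; J_BC = π(0.384)⁴/32 = 2.13×10^-3 m⁴; J_CD = π(0.172)⁴/32 = 8.59×10^-5 m⁴.
θ = (T/G)·Σ L_i/J_i = (19690/41.4×10⁹)·(6.48/1.56×10^-3 + 4.95/2.13×10^-3 + 2.55/8.59×10^-5) = 0.01719 rad.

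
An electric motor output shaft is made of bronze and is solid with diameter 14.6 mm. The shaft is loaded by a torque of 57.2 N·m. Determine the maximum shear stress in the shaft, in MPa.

93.6 MPa

J = πd⁴/32 = π(0.0146)⁴/32 = 4.461×10^-9 m⁴.
τ_max = T·r/J = 57.20 × 0.00730 / 4.461×10^-9 = 9.361×10^7 Pa.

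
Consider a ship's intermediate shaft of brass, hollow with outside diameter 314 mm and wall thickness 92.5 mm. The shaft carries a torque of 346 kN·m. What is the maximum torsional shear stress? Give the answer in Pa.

J = π(d_o⁴ − d_i⁴)/32 = π(0.314⁴ − 0.129⁴)/32 = 9.272×10^-4 m⁴.
τ_max = T·r/J = 346000 × 0.157 / 9.272×10^-4 = 5.859×10^7 Pa.

5.86e7 Pa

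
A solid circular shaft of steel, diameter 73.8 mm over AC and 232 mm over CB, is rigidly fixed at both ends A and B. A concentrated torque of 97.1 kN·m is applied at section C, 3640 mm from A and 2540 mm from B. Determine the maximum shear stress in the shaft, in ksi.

5.70 ksi

Compatibility: T_A·a/J_AC = T_B·b/J_CB with T_A + T_B = T₀.
J_AC = 2.91×10^-6 m⁴, J_CB = 2.84×10^-4 m⁴, so T_A = T₀·(J_AC/a)/((J_AC/a)+(J_CB/b)) = 688.9 N·m, T_B = 96410 N·m.
τ in each portion: τ_AC = 8.73×10^6 Pa, τ_CB = 3.93×10^7 Pa; maximum is in CB.
τ_max = T_CB·r/J = 96410·0.116/2.84×10^-4 = 3.932×10^7 Pa.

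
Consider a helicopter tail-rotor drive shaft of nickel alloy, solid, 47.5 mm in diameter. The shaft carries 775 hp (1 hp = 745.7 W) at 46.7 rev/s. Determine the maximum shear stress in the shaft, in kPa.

ω = 2π·46.7 = 293.4 rad/s, so T = P/ω = 775×745.7 / 293.4 = 1970 N·m.
J = πd⁴/32 = π(0.0475)⁴/32 = 4.998×10^-7 m⁴.
τ_max = T·r/J = 1970 × 0.0238 / 4.998×10^-7 = 9.360×10^7 Pa.

93600 kPa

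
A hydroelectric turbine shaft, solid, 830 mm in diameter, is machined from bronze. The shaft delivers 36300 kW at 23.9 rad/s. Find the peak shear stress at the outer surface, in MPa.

13.5 MPa

ω = 23.9 rad/s, so T = P/ω = 36300×10³ / 23.90 = 1.519e6 N·m.
J = πd⁴/32 = π(0.830)⁴/32 = 0.04659 m⁴.
τ_max = T·r/J = 1.519e6 × 0.415 / 0.04659 = 1.353×10^7 Pa.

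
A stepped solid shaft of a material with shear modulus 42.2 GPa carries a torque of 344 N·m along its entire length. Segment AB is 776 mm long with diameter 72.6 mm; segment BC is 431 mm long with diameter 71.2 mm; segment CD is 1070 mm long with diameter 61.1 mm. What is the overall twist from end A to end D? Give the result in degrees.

J_AB = π(0.0726)⁴/32 = 2.73×10^-6 m⁴; J_BC = π(0.0712)⁴/32 = 2.52×10^-6 m⁴; J_CD = π(0.0611)⁴/32 = 1.37×10^-6 m⁴.
θ = (T/G)·Σ L_i/J_i = (344.0/42.2×10⁹)·(0.776/2.73×10^-6 + 0.431/2.52×10^-6 + 1.07/1.37×10^-6) = 0.01009 rad.

0.578°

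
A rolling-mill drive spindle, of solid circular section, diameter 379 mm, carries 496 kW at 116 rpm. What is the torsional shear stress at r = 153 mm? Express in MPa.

3.08 MPa

ω = 2π·116/60 = 12.15 rad/s, so T = P/ω = 496×10³ / 12.15 = 40830 N·m.
J = πd⁴/32 = π(0.379)⁴/32 = 2.026×10^-3 m⁴.
Shear stress varies linearly with radius: τ = T·r/J = 40830 × 0.153 / 2.026×10^-3 = 3.084×10^6 Pa.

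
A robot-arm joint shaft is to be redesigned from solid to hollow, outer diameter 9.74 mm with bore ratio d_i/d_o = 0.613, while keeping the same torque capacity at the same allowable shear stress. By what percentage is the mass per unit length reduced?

Equal τ_max and T ⇒ the solid shaft needs d_s³ = d_o³(1−k⁴), so d_s = 9.74·(1−0.613⁴)^(1/3) = 9.258 mm.
Area ratio A_h/A_s = d_o²(1−k²)/d_s² = (1−k²)/(1−k⁴)^(2/3) = 0.6909.
Mass saving = 1 − 0.6909 = 30.9 %.

30.9 %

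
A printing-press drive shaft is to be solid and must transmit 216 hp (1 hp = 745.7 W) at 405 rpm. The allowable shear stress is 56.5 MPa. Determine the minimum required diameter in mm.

70.0 mm

ω = 2π·405/60 = 42.41 rad/s, so T = P/ω = 216×745.7 / 42.41 = 3798 N·m.
For a solid shaft τ_max = 16T/(πd³), so d = (16T/(π τ_allow))^(1/3) = (16·3798/(π·5.65×10^7))^(1/3) = 0.06995 m.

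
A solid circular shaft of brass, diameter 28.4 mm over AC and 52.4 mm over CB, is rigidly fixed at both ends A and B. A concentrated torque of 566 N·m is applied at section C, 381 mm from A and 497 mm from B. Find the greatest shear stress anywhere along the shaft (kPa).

18000 kPa

Compatibility: T_A·a/J_AC = T_B·b/J_CB with T_A + T_B = T₀.
J_AC = 6.39×10^-8 m⁴, J_CB = 7.40×10^-7 m⁴, so T_A = T₀·(J_AC/a)/((J_AC/a)+(J_CB/b)) = 57.26 N·m, T_B = 508.7 N·m.
τ in each portion: τ_AC = 1.27×10^7 Pa, τ_CB = 1.80×10^7 Pa; maximum is in CB.
τ_max = T_CB·r/J = 508.7·0.0262/7.40×10^-7 = 1.801×10^7 Pa.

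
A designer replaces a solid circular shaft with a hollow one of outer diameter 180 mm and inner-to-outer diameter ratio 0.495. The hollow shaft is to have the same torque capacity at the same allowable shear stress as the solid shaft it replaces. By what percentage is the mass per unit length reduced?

21.3 %

Equal τ_max and T ⇒ the solid shaft needs d_s³ = d_o³(1−k⁴), so d_s = 180·(1−0.495⁴)^(1/3) = 176.3 mm.
Area ratio A_h/A_s = d_o²(1−k²)/d_s² = (1−k²)/(1−k⁴)^(2/3) = 0.7868.
Mass saving = 1 − 0.7868 = 21.3 %.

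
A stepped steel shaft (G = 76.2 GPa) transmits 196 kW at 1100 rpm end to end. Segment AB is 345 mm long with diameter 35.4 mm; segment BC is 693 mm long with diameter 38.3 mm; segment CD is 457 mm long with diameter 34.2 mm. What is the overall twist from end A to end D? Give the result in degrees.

ω = 2π·1100/60 = 115.2 rad/s, so T = P/ω = 196×10³ / 115.2 = 1702 N·m.
J_AB = π(0.0354)⁴/32 = 1.54×10^-7 m⁴; J_BC = π(0.0383)⁴/32 = 2.11×10^-7 m⁴; J_CD = π(0.0342)⁴/32 = 1.34×10^-7 m⁴.
θ = (T/G)·Σ L_i/J_i = (1702/76.2×10⁹)·(0.345/1.54×10^-7 + 0.693/2.11×10^-7 + 0.457/1.34×10^-7) = 0.1992 rad.

11.4°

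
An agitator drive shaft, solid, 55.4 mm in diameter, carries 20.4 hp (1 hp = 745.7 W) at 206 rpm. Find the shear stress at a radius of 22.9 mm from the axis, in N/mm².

ω = 2π·206/60 = 21.57 rad/s, so T = P/ω = 20.4×745.7 / 21.57 = 705.2 N·m.
J = πd⁴/32 = π(0.0554)⁴/32 = 9.248×10^-7 m⁴.
Shear stress varies linearly with radius: τ = T·r/J = 705.2 × 0.0229 / 9.248×10^-7 = 1.746×10^7 Pa.

17.5 N/mm²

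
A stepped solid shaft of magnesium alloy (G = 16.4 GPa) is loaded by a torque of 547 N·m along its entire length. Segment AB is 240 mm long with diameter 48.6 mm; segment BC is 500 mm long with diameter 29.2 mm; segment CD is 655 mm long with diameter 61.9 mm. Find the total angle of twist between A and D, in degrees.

J_AB = π(0.0486)⁴/32 = 5.48×10^-7 m⁴; J_BC = π(0.0292)⁴/32 = 7.14×10^-8 m⁴; J_CD = π(0.0619)⁴/32 = 1.44×10^-6 m⁴.
θ = (T/G)·Σ L_i/J_i = (547.0/16.4×10⁹)·(0.240/5.48×10^-7 + 0.500/7.14×10^-8 + 0.655/1.44×10^-6) = 0.2634 rad.

15.1°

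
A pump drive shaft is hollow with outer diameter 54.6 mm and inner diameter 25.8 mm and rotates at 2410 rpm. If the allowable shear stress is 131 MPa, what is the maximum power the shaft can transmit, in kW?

1000 kW

J = π(d_o⁴ − d_i⁴)/32 = π(0.0546⁴ − 0.0258⁴)/32 = 8.290×10^-7 m⁴.
T_max = τ_allow·J/r = 1.31×10^8 × 8.290×10^-7 / 0.0273 = 3978 N·m.
ω = 2π·2410/60 = 252.4 rad/s, so P_max = T_max·ω = 1.004×10^6 W.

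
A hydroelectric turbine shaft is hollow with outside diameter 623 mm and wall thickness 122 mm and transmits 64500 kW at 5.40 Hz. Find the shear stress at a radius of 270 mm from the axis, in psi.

5830 psi

ω = 2π·5.40 = 33.93 rad/s, so T = P/ω = 64500×10³ / 33.93 = 1.901e6 N·m.
J = π(d_o⁴ − d_i⁴)/32 = π(0.623⁴ − 0.379⁴)/32 = 0.01276 m⁴.
Shear stress varies linearly with radius: τ = T·r/J = 1.901e6 × 0.270 / 0.01276 = 4.021×10^7 Pa.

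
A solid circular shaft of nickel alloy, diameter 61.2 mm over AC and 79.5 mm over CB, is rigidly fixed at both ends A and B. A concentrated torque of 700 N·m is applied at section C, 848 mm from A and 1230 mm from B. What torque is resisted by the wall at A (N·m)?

Compatibility: T_A·a/J_AC = T_B·b/J_CB with T_A + T_B = T₀.
J_AC = 1.38×10^-6 m⁴, J_CB = 3.92×10^-6 m⁴, so T_A = T₀·(J_AC/a)/((J_AC/a)+(J_CB/b)) = 236.2 N·m, T_B = 463.8 N·m.

236 N·m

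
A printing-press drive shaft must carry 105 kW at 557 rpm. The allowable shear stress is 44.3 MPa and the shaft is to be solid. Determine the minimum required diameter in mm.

ω = 2π·557/60 = 58.33 rad/s, so T = P/ω = 105×10³ / 58.33 = 1800 N·m.
For a solid shaft τ_max = 16T/(πd³), so d = (16T/(π τ_allow))^(1/3) = (16·1800/(π·4.43×10^7))^(1/3) = 0.05915 m.

59.2 mm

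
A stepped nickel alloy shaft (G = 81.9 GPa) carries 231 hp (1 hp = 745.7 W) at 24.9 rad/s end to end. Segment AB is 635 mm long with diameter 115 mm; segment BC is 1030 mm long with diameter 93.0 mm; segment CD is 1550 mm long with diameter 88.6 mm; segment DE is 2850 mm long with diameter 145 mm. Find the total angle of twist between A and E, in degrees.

2.42°

ω = 24.9 rad/s, so T = P/ω = 231×745.7 / 24.90 = 6918 N·m.
J_AB = π(0.115)⁴/32 = 1.72×10^-5 m⁴; J_BC = π(0.0930)⁴/32 = 7.34×10^-6 m⁴; J_CD = π(0.0886)⁴/32 = 6.05×10^-6 m⁴; J_DE = π(0.145)⁴/32 = 4.34×10^-5 m⁴.
θ = (T/G)·Σ L_i/J_i = (6918/81.9×10⁹)·(0.635/1.72×10^-5 + 1.03/7.34×10^-6 + 1.55/6.05×10^-6 + 2.85/4.34×10^-5) = 0.04216 rad.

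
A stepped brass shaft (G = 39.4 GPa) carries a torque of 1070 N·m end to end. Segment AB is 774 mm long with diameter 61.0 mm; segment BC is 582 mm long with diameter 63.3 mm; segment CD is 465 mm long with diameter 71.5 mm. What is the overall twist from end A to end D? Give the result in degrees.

1.74°

J_AB = π(0.0610)⁴/32 = 1.36×10^-6 m⁴; J_BC = π(0.0633)⁴/32 = 1.58×10^-6 m⁴; J_CD = π(0.0715)⁴/32 = 2.57×10^-6 m⁴.
θ = (T/G)·Σ L_i/J_i = (1070/39.4×10⁹)·(0.774/1.36×10^-6 + 0.582/1.58×10^-6 + 0.465/2.57×10^-6) = 0.03041 rad.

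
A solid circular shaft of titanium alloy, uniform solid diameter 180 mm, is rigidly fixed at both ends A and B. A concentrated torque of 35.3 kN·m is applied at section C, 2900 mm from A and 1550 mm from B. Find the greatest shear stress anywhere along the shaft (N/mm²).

20.1 N/mm²

With uniform GJ and both ends fixed, compatibility θ_AC = θ_CB gives T_A·a = T_B·b, together with T_A + T_B = T₀.
T_A = T₀·b/(a+b) = 35300·1550/4450 = 12300 N·m; T_B = 23000 N·m.
τ in each portion: τ_AC = 1.07×10^7 Pa, τ_CB = 2.01×10^7 Pa; maximum is in CB.
τ_max = T_CB·r/J = 23000·0.0900/1.03×10^-4 = 2.009×10^7 Pa.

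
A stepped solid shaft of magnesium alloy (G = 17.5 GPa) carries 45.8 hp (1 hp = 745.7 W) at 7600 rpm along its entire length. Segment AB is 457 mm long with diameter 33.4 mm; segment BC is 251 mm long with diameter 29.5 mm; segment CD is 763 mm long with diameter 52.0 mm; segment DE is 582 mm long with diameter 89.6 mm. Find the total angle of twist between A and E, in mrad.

ω = 2π·7600/60 = 795.9 rad/s, so T = P/ω = 45.8×745.7 / 795.9 = 42.91 N·m.
J_AB = π(0.0334)⁴/32 = 1.22×10^-7 m⁴; J_BC = π(0.0295)⁴/32 = 7.44×10^-8 m⁴; J_CD = π(0.0520)⁴/32 = 7.18×10^-7 m⁴; J_DE = π(0.0896)⁴/32 = 6.33×10^-6 m⁴.
θ = (T/G)·Σ L_i/J_i = (42.91/17.5×10⁹)·(0.457/1.22×10^-7 + 0.251/7.44×10^-8 + 0.763/7.18×10^-7 + 0.582/6.33×10^-6) = 0.02028 rad.

20.3 mrad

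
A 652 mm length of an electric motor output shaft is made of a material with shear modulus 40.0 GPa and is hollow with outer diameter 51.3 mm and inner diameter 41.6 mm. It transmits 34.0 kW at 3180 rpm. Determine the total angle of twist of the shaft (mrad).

4.31 mrad

ω = 2π·3180/60 = 333.0 rad/s, so T = P/ω = 34.0×10³ / 333.0 = 102.1 N·m.
J = π(d_o⁴ − d_i⁴)/32 = π(0.0513⁴ − 0.0416⁴)/32 = 3.859×10^-7 m⁴.
θ = T·L/(G·J) = 102.1 × 0.652 / (40.0×10⁹ × 3.859×10^-7) = 4.312×10^-3 rad.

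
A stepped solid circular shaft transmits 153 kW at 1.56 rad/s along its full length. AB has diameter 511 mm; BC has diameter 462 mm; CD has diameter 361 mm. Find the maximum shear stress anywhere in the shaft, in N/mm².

ω = 1.56 rad/s, so T = P/ω = 153×10³ / 1.560 = 98080 N·m.
Under the same torque, τ_max = 16T/(πd³) is largest where d is smallest — segment CD (d = 361 mm).
τ_max = 16·98080/(π·(0.361)³) = 1.062×10^7 Pa.

10.6 N/mm²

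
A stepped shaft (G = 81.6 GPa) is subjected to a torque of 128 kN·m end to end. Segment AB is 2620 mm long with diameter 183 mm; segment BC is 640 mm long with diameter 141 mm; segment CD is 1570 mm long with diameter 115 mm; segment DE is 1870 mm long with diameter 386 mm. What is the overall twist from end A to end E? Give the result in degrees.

11.9°

J_AB = π(0.183)⁴/32 = 1.10×10^-4 m⁴; J_BC = π(0.141)⁴/32 = 3.88×10^-5 m⁴; J_CD = π(0.115)⁴/32 = 1.72×10^-5 m⁴; J_DE = π(0.386)⁴/32 = 2.18×10^-3 m⁴.
θ = (T/G)·Σ L_i/J_i = (128000/81.6×10⁹)·(2.62/1.10×10^-4 + 0.640/3.88×10^-5 + 1.57/1.72×10^-5 + 1.87/2.18×10^-3) = 0.2080 rad.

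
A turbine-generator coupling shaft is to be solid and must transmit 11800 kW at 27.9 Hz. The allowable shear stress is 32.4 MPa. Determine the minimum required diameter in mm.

220 mm

ω = 2π·27.9 = 175.3 rad/s, so T = P/ω = 11800×10³ / 175.3 = 67310 N·m.
For a solid shaft τ_max = 16T/(πd³), so d = (16T/(π τ_allow))^(1/3) = (16·67310/(π·3.24×10^7))^(1/3) = 0.2195 m.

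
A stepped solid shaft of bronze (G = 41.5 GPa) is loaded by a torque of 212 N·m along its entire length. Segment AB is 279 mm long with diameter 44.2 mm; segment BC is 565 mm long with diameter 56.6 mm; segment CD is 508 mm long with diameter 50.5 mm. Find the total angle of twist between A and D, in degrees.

J_AB = π(0.0442)⁴/32 = 3.75×10^-7 m⁴; J_BC = π(0.0566)⁴/32 = 1.01×10^-6 m⁴; J_CD = π(0.0505)⁴/32 = 6.39×10^-7 m⁴.
θ = (T/G)·Σ L_i/J_i = (212.0/41.5×10⁹)·(0.279/3.75×10^-7 + 0.565/1.01×10^-6 + 0.508/6.39×10^-7) = 0.01073 rad.

0.615°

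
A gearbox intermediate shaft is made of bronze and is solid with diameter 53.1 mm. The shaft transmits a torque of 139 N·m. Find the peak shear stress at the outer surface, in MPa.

4.73 MPa

J = πd⁴/32 = π(0.0531)⁴/32 = 7.805×10^-7 m⁴.
τ_max = T·r/J = 139.0 × 0.0266 / 7.805×10^-7 = 4.728×10^6 Pa.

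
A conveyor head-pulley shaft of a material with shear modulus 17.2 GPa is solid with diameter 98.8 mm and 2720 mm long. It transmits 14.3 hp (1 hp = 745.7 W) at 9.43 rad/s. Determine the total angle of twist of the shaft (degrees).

ω = 9.43 rad/s, so T = P/ω = 14.3×745.7 / 9.430 = 1131 N·m.
J = πd⁴/32 = π(0.0988)⁴/32 = 9.355×10^-6 m⁴.
θ = T·L/(G·J) = 1131 × 2.72 / (17.2×10⁹ × 9.355×10^-6) = 0.01912 rad.

1.10°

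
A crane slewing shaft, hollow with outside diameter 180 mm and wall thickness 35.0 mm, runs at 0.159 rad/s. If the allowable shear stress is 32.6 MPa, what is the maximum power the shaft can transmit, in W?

J = π(d_o⁴ − d_i⁴)/32 = π(0.180⁴ − 0.110⁴)/32 = 8.869×10^-5 m⁴.
T_max = τ_allow·J/r = 3.26×10^7 × 8.869×10^-5 / 0.0900 = 32120 N·m.
ω = 0.159 rad/s, so P_max = T_max·ω = 5108 W.

5110 W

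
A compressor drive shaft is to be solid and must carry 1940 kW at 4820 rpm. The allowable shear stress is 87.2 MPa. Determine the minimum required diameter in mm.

60.8 mm

ω = 2π·4820/60 = 504.7 rad/s, so T = P/ω = 1940×10³ / 504.7 = 3843 N·m.
For a solid shaft τ_max = 16T/(πd³), so d = (16T/(π τ_allow))^(1/3) = (16·3843/(π·8.72×10^7))^(1/3) = 0.06078 m.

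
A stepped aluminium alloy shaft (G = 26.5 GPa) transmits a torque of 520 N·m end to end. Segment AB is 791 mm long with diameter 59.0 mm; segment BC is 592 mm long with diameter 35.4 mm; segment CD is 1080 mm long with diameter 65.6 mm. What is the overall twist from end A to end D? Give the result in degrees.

J_AB = π(0.0590)⁴/32 = 1.19×10^-6 m⁴; J_BC = π(0.0354)⁴/32 = 1.54×10^-7 m⁴; J_CD = π(0.0656)⁴/32 = 1.82×10^-6 m⁴.
θ = (T/G)·Σ L_i/J_i = (520.0/26.5×10⁹)·(0.791/1.19×10^-6 + 0.592/1.54×10^-7 + 1.08/1.82×10^-6) = 0.1001 rad.

5.73°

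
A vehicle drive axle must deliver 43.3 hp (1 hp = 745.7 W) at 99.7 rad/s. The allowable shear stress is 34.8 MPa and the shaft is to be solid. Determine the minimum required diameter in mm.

36.2 mm

ω = 99.7 rad/s, so T = P/ω = 43.3×745.7 / 99.70 = 323.9 N·m.
For a solid shaft τ_max = 16T/(πd³), so d = (16T/(π τ_allow))^(1/3) = (16·323.9/(π·3.48×10^7))^(1/3) = 0.03619 m.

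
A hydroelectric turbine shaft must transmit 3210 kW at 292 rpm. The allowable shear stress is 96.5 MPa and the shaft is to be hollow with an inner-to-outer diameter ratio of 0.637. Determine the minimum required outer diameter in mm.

ω = 2π·292/60 = 30.58 rad/s, so T = P/ω = 3210×10³ / 30.58 = 105000 N·m.
For a hollow shaft with d_i/d_o = 0.637: τ_max = 16T/(π d_o³ (1−k⁴)), so d_o = [16T/(π τ_allow (1−k⁴))]^(1/3) = [16·105000/(π·9.65×10^7·0.8354)]^(1/3) = 0.1879 m.

188 mm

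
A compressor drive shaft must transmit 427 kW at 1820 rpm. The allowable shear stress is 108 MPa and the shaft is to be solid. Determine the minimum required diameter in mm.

ω = 2π·1820/60 = 190.6 rad/s, so T = P/ω = 427×10³ / 190.6 = 2240 N·m.
For a solid shaft τ_max = 16T/(πd³), so d = (16T/(π τ_allow))^(1/3) = (16·2240/(π·1.08×10^8))^(1/3) = 0.04727 m.

47.3 mm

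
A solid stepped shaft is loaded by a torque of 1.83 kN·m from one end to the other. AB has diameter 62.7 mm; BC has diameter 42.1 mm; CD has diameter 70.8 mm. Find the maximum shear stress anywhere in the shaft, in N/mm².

125 N/mm²

Under the same torque, τ_max = 16T/(πd³) is largest where d is smallest — segment BC (d = 42.1 mm).
τ_max = 16·1830/(π·(0.0421)³) = 1.249×10^8 Pa.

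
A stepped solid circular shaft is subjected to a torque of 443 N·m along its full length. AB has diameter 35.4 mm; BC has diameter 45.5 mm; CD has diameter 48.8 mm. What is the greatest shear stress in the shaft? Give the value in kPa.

50900 kPa

Under the same torque, τ_max = 16T/(πd³) is largest where d is smallest — segment AB (d = 35.4 mm).
τ_max = 16·443.0/(π·(0.0354)³) = 5.086×10^7 Pa.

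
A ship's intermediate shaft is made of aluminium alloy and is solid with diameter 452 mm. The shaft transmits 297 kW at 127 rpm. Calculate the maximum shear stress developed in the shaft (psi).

179 psi

ω = 2π·127/60 = 13.30 rad/s, so T = P/ω = 297×10³ / 13.30 = 22330 N·m.
J = πd⁴/32 = π(0.452)⁴/32 = 4.098×10^-3 m⁴.
τ_max = T·r/J = 22330 × 0.226 / 4.098×10^-3 = 1.232×10^6 Pa.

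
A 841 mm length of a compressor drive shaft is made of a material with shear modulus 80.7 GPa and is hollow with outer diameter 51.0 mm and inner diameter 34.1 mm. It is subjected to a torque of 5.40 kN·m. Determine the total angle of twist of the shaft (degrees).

6.07°

J = π(d_o⁴ − d_i⁴)/32 = π(0.0510⁴ − 0.0341⁴)/32 = 5.314×10^-7 m⁴.
θ = T·L/(G·J) = 5400 × 0.841 / (80.7×10⁹ × 5.314×10^-7) = 0.1059 rad.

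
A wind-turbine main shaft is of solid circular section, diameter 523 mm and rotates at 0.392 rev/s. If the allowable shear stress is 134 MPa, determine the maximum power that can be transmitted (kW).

9270 kW

J = πd⁴/32 = π(0.523)⁴/32 = 7.345×10^-3 m⁴.
T_max = τ_allow·J/r = 1.34×10^8 × 7.345×10^-3 / 0.262 = 3.764e6 N·m.
ω = 2π·0.392 = 2.463 rad/s, so P_max = T_max·ω = 9.271×10^6 W.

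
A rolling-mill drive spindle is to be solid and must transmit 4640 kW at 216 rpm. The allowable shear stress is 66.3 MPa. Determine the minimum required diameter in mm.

ω = 2π·216/60 = 22.62 rad/s, so T = P/ω = 4640×10³ / 22.62 = 205100 N·m.
For a solid shaft τ_max = 16T/(πd³), so d = (16T/(π τ_allow))^(1/3) = (16·205100/(π·6.63×10^7))^(1/3) = 0.2507 m.

251 mm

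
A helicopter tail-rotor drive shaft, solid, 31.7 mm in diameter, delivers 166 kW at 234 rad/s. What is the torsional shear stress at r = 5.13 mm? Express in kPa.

ω = 234 rad/s, so T = P/ω = 166×10³ / 234.0 = 709.4 N·m.
J = πd⁴/32 = π(0.0317)⁴/32 = 9.914×10^-8 m⁴.
Shear stress varies linearly with radius: τ = T·r/J = 709.4 × 0.00513 / 9.914×10^-8 = 3.671×10^7 Pa.

36700 kPa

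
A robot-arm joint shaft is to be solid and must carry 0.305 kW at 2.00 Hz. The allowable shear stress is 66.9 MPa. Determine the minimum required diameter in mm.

12.3 mm

ω = 2π·2.00 = 12.57 rad/s, so T = P/ω = 0.305×10³ / 12.57 = 24.27 N·m.
For a solid shaft τ_max = 16T/(πd³), so d = (16T/(π τ_allow))^(1/3) = (16·24.27/(π·6.69×10^7))^(1/3) = 0.01227 m.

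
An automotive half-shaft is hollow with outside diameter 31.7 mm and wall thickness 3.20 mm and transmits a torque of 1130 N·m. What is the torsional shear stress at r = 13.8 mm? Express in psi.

38400 psi

J = π(d_o⁴ − d_i⁴)/32 = π(0.0317⁴ − 0.0253⁴)/32 = 5.891×10^-8 m⁴.
Shear stress varies linearly with radius: τ = T·r/J = 1130 × 0.0138 / 5.891×10^-8 = 2.647×10^8 Pa.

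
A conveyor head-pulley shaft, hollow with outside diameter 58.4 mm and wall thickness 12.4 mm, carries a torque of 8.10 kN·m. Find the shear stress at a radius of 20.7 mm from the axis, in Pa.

J = π(d_o⁴ − d_i⁴)/32 = π(0.0584⁴ − 0.0336⁴)/32 = 1.017×10^-6 m⁴.
Shear stress varies linearly with radius: τ = T·r/J = 8100 × 0.0207 / 1.017×10^-6 = 1.649×10^8 Pa.

1.65e8 Pa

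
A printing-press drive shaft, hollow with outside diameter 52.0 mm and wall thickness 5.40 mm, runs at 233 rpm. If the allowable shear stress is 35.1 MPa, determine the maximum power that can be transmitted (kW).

14.3 kW

J = π(d_o⁴ − d_i⁴)/32 = π(0.0520⁴ − 0.0412⁴)/32 = 4.349×10^-7 m⁴.
T_max = τ_allow·J/r = 3.51×10^7 × 4.349×10^-7 / 0.0260 = 587.2 N·m.
ω = 2π·233/60 = 24.40 rad/s, so P_max = T_max·ω = 1.433×10^4 W.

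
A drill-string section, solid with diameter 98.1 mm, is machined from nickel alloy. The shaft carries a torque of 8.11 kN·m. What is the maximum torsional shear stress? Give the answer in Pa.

J = πd⁴/32 = π(0.0981)⁴/32 = 9.092×10^-6 m⁴.
τ_max = T·r/J = 8110 × 0.0490 / 9.092×10^-6 = 4.375×10^7 Pa.

4.38e7 Pa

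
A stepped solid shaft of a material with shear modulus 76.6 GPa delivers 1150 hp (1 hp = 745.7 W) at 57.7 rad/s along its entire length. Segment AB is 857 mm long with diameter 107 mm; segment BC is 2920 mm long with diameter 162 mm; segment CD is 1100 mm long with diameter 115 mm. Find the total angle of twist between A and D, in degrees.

ω = 57.7 rad/s, so T = P/ω = 1150×745.7 / 57.70 = 14860 N·m.
J_AB = π(0.107)⁴/32 = 1.29×10^-5 m⁴; J_BC = π(0.162)⁴/32 = 6.76×10^-5 m⁴; J_CD = π(0.115)⁴/32 = 1.72×10^-5 m⁴.
θ = (T/G)·Σ L_i/J_i = (14860/76.6×10⁹)·(0.857/1.29×10^-5 + 2.92/6.76×10^-5 + 1.10/1.72×10^-5) = 0.03373 rad.

1.93°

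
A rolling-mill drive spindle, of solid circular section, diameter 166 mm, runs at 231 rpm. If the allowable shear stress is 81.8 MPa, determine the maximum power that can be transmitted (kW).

J = πd⁴/32 = π(0.166)⁴/32 = 7.455×10^-5 m⁴.
T_max = τ_allow·J/r = 8.18×10^7 × 7.455×10^-5 / 0.0830 = 73470 N·m.
ω = 2π·231/60 = 24.19 rad/s, so P_max = T_max·ω = 1.777×10^6 W.

1780 kW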